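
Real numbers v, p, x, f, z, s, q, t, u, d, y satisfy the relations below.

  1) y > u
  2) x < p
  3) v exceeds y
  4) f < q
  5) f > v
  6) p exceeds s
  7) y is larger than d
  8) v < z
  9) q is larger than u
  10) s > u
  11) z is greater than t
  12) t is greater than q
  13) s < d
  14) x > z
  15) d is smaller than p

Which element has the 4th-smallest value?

Chaining the given pairs: u < s < d < y < v < f < q < t < z < x < p.
The 4th smallest is y.

y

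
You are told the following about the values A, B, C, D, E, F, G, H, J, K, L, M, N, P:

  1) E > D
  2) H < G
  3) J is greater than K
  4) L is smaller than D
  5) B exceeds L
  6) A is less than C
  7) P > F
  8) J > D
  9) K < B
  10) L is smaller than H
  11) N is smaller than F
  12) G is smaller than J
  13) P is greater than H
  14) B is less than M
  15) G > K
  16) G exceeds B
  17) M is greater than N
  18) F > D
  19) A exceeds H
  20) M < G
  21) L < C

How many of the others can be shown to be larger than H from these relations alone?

5

Directly above H: A, G, P.
One step further: C, J (5 so far).
No other element is forced above H by the given relations, so the count is 5.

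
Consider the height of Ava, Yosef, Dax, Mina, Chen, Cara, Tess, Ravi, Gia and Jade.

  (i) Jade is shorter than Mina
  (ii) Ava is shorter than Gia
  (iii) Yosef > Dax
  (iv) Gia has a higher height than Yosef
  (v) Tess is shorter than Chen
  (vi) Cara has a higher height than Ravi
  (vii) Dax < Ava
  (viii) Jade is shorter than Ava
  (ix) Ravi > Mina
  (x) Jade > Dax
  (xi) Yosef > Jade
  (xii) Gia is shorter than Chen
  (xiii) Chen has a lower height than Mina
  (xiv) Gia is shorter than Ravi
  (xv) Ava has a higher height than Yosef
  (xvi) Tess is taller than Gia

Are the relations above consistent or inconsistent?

The single ordering Dax < Jade < Yosef < Ava < Gia < Tess < Chen < Mina < Ravi < Cara satisfies every listed relation, so no contradiction arises.

consistent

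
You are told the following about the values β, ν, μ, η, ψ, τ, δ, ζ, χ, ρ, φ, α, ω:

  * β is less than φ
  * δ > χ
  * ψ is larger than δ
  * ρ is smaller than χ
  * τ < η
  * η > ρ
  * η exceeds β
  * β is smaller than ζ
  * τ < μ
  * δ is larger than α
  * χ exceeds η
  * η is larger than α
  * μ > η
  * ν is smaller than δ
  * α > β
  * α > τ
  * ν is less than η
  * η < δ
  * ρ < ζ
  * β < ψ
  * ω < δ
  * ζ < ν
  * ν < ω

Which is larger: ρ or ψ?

ρ < ζ and ζ < ν give ρ < ν.
Then ν < η extends the chain to η.
Then η < χ extends the chain to χ.
With χ < δ: ρ < ζ < ν < η < χ < δ.
Then δ < ψ extends the chain to ψ.
So ρ < ψ; ψ is the larger of the two.

ψ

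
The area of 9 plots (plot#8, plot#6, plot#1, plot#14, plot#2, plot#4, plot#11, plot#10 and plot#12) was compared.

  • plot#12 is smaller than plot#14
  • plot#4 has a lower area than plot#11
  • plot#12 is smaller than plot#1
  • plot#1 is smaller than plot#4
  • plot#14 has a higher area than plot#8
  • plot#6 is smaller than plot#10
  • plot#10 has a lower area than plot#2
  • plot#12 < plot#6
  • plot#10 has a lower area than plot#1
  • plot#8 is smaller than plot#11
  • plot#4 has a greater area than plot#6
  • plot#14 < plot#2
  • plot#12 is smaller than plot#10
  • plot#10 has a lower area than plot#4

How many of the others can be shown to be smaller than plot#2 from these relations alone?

The elements the relations force below plot#2 are plot#8, plot#12, plot#6, plot#10, plot#14 — no chain reaches any other.
That is 5.

5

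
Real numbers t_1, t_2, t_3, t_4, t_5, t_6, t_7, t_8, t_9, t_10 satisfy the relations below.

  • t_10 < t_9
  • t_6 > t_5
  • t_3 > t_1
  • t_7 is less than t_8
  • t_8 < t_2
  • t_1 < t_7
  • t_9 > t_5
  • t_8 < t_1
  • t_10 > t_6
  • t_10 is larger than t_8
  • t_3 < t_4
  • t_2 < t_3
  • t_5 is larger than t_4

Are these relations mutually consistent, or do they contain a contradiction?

We have t_8 < t_1 stated directly, yet also t_1 < t_7 < t_8 by chaining the others — so t_1 < t_8. Contradiction.

inconsistent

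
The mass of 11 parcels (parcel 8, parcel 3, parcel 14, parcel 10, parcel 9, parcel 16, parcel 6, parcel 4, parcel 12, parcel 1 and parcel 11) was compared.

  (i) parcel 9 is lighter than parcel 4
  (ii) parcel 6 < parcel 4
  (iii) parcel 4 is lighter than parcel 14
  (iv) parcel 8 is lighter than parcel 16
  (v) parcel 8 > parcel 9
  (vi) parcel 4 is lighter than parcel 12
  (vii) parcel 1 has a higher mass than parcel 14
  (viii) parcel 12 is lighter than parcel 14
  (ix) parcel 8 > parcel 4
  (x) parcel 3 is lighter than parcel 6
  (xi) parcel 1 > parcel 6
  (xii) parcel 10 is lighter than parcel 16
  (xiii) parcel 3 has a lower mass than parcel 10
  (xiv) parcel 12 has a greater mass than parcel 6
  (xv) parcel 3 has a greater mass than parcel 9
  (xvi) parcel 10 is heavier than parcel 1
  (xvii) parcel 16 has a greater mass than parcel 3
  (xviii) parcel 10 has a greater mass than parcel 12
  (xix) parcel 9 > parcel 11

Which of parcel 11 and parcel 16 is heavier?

parcel 11 < parcel 9 < parcel 3 < parcel 6 < parcel 4 < parcel 12 < parcel 14 < parcel 1 < parcel 10 < parcel 16, by transitivity through parcel 9, parcel 3, parcel 6, parcel 4, parcel 12, parcel 14, parcel 1, parcel 10.
So parcel 11 < parcel 16; parcel 16 is the heavier of the two.

parcel 16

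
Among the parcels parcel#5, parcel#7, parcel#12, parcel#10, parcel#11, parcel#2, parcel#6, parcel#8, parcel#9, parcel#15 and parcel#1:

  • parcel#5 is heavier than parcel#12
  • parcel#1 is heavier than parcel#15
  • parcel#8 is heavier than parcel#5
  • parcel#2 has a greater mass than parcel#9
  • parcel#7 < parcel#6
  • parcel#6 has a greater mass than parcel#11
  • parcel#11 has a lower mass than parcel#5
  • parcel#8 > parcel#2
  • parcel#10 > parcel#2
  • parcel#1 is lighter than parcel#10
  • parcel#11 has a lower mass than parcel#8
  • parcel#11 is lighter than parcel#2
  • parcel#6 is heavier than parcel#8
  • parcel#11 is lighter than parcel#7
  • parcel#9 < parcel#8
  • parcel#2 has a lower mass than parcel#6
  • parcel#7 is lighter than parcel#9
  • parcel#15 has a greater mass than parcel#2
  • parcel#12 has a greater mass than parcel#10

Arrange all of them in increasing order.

parcel#11 < parcel#7 < parcel#9 < parcel#2 < parcel#15 < parcel#1 < parcel#10 < parcel#12 < parcel#5 < parcel#8 < parcel#6

The consecutive links are each given: parcel#11 < parcel#7; parcel#7 < parcel#9; parcel#9 < parcel#2; parcel#2 < parcel#15; parcel#15 < parcel#1; parcel#1 < parcel#10; parcel#10 < parcel#12; parcel#12 < parcel#5; parcel#5 < parcel#8; parcel#8 < parcel#6.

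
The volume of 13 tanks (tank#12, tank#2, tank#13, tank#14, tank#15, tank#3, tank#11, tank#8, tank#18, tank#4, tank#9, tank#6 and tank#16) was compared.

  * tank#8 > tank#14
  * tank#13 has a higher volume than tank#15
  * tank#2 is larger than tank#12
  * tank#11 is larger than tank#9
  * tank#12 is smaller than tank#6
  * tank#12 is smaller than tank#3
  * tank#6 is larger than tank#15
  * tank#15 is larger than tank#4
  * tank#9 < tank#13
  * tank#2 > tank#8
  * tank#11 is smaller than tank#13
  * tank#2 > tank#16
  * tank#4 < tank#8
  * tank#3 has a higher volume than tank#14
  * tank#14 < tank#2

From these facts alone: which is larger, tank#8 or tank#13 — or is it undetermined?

Following every chain through tank#8: above tank#8 we get tank#2; below tank#8 we get tank#14, tank#4.
tank#13 is not reached, and no chain runs the other way from tank#13 to tank#8.
So the given relations leave the order of tank#8 and tank#13 undetermined.

undetermined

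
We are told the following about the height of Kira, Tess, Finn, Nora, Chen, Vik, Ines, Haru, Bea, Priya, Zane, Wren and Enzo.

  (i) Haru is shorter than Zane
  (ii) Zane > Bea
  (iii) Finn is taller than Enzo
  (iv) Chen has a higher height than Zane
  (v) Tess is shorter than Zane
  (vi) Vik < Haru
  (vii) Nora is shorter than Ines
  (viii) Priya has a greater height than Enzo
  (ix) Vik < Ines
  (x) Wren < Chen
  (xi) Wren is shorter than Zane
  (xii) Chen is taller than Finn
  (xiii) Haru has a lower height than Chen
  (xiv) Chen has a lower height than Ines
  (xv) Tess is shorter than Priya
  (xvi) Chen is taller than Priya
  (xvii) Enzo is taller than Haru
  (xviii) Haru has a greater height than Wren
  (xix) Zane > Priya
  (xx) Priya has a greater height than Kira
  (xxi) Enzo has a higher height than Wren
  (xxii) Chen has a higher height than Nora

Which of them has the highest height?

Ines

Chaining downward from Ines: directly below it, Vik, Nora, Chen; then Wren, Haru, Priya, Zane, Finn; then Bea, Kira, Tess, Enzo.
That covers every other element, and nothing is given above Ines, so Ines is the highest height.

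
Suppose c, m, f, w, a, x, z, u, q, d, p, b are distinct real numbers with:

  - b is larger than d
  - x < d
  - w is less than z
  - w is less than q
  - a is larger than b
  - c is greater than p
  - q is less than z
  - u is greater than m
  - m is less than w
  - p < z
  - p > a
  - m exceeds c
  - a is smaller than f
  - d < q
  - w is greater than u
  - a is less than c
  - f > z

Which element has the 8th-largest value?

The consecutive relations fix a unique order: x < d < b < a < p < c < m < u < w < q < z < f.
The 8th largest is p.

p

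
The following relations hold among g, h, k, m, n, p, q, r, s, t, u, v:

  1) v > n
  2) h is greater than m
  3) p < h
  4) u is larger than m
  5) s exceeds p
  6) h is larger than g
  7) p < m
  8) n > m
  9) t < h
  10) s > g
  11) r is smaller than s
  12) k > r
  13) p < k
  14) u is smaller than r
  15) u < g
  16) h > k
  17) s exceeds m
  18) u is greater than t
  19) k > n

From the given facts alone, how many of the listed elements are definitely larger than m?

8

Directly above m: n, u, s, h.
One step further: v, g, r, k (8 so far).
Nothing else is reachable above m; 8 in all.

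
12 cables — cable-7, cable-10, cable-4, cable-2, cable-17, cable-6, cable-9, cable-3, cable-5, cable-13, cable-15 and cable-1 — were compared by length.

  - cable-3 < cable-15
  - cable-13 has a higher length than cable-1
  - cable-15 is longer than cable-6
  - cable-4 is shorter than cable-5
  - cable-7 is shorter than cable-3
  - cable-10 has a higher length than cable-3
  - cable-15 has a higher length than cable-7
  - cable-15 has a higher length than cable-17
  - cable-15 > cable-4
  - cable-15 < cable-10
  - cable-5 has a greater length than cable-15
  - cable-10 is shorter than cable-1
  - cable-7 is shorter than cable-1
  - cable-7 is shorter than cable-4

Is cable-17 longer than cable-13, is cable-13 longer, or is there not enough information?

cable-13

cable-17 < cable-15 and cable-15 < cable-10 give cable-17 < cable-10.
With cable-10 < cable-1: cable-17 < cable-15 < cable-10 < cable-1.
Then cable-1 < cable-13 extends the chain to cable-13.
So cable-13 is longer.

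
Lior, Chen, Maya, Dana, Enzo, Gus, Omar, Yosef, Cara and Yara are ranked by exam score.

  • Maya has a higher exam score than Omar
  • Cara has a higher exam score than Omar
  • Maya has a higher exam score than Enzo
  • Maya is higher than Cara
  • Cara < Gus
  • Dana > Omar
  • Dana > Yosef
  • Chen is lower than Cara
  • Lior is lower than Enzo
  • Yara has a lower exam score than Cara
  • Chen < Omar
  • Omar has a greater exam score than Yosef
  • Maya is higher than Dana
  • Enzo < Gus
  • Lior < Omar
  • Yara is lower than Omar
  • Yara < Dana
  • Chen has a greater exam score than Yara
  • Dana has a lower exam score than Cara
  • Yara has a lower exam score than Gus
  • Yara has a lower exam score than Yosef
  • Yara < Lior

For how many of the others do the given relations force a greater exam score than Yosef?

From Yosef the given relations immediately reach Omar, Dana.
From those, Cara, Maya — 4 in total.
From those, Gus — 5 in total.
Nothing else is reachable above Yosef; 5 in all.

5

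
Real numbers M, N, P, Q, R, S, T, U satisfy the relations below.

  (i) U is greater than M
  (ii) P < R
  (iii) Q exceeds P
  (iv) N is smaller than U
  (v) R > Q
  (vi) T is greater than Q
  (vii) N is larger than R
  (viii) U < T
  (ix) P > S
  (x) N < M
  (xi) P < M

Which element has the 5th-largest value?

R

Piecing the relations together gives one ordering: S < P < Q < R < N < M < U < T.
The 5th largest is R.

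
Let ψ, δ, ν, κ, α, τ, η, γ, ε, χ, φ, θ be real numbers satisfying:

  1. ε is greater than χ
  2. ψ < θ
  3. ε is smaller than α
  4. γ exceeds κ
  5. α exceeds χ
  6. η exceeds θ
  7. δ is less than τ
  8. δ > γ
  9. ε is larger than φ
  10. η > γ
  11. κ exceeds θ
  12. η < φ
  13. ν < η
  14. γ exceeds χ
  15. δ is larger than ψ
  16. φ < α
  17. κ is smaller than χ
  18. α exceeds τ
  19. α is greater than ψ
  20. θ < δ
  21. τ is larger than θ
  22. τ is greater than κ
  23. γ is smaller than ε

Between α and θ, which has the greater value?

θ < κ < χ < γ < δ < τ < α, by transitivity through κ, χ, γ, δ, τ.
So θ < α; α is the larger of the two.

α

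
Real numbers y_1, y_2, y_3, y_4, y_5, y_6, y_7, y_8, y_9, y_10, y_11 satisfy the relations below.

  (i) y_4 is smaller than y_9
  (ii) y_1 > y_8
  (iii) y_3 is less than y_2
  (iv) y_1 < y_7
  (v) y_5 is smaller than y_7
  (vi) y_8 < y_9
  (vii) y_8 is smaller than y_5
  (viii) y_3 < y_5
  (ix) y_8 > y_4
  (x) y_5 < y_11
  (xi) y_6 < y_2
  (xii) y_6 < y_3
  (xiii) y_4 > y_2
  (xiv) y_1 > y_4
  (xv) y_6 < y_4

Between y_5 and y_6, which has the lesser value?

y_6

y_6 < y_3 < y_2 < y_4 < y_8 < y_5, by transitivity through y_3, y_2, y_4, y_8.
So y_6 < y_5; y_6 is the smaller of the two.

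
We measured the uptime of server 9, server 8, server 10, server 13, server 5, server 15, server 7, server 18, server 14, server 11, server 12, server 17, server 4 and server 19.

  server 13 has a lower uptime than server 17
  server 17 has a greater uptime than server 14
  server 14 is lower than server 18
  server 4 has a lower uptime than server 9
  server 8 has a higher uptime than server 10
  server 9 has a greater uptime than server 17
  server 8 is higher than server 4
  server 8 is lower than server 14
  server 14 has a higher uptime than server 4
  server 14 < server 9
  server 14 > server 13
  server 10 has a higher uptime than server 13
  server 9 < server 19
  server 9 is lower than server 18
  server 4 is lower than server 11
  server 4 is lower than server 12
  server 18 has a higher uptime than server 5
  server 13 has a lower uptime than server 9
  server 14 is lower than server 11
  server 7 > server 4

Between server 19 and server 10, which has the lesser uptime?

server 10

Chaining the given relations: server 10 < server 8 < server 14 < server 17 < server 9 < server 19.
So server 10 < server 19; server 10 is the lower of the two.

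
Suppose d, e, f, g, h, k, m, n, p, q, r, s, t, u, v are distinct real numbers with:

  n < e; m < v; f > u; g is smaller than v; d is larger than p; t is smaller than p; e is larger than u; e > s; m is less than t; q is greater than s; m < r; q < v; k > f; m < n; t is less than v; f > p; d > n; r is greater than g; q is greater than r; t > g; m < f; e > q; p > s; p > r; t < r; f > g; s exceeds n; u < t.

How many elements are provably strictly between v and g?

The relations place g below v. An element lies strictly between them when it is forced above g and also forced below v.
Above g: {t, r, p, d, f, q, k, e}. Below v: {m, u, n, s, t, r, q}.
Intersection: {t, r, q} — 3.

3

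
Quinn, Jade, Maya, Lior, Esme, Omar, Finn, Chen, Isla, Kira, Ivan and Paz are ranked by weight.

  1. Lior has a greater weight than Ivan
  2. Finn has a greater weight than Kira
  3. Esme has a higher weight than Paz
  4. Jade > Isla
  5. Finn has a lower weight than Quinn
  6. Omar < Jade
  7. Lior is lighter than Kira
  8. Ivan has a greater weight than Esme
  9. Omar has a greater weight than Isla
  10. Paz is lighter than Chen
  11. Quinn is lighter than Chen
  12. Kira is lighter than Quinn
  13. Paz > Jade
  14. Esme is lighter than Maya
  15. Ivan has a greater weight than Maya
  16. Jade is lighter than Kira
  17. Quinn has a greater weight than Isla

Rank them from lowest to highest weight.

Isla < Omar < Jade < Paz < Esme < Maya < Ivan < Lior < Kira < Finn < Quinn < Chen

Nothing is placed below Isla, so it is least; from there Isla < Omar; Omar < Jade; Jade < Paz; Paz < Esme; Esme < Maya; Maya < Ivan; Ivan < Lior; Lior < Kira; Kira < Finn; Finn < Quinn; Quinn < Chen, each given directly.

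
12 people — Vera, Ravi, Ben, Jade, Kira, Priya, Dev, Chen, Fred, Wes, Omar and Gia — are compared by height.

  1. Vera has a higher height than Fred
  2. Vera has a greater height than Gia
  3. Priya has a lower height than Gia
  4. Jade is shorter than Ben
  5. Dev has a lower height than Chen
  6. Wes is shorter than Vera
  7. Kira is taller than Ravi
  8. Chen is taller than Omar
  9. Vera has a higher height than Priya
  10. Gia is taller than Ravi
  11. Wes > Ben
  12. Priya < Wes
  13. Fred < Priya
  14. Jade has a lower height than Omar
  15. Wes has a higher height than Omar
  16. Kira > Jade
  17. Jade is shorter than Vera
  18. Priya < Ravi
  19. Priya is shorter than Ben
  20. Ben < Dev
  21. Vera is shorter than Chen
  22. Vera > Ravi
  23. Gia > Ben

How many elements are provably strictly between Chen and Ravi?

2

The relations place Ravi below Chen. An element lies strictly between them when it is forced above Ravi and also forced below Chen.
Above Ravi: {Kira, Gia, Vera}. Below Chen: {Fred, Priya, Jade, Ben, Omar, Dev, Gia, Wes, Vera}.
Intersection: {Gia, Vera} — 2.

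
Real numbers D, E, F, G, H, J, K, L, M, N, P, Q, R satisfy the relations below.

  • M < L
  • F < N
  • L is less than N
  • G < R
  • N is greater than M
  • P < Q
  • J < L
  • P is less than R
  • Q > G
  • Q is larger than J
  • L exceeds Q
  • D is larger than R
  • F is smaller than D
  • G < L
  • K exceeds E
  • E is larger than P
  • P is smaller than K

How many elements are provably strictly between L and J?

1

Chaining upward from J reaches: Q, N.
Chaining downward from L reaches: G, M, P, Q.
Strictly between J and L are those in both lists: Q — 1 element.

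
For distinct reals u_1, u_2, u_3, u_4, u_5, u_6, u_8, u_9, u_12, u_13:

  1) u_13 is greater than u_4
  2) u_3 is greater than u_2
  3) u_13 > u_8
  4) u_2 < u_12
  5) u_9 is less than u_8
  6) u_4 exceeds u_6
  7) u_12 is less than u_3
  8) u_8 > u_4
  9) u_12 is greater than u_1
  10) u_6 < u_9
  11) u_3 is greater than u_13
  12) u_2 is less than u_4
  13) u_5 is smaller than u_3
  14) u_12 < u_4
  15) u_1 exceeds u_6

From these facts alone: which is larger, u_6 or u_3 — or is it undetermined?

Following the relations from u_6: u_6 < u_1 < u_12 < u_4 < u_13 < u_3.
So u_3 is larger.

u_3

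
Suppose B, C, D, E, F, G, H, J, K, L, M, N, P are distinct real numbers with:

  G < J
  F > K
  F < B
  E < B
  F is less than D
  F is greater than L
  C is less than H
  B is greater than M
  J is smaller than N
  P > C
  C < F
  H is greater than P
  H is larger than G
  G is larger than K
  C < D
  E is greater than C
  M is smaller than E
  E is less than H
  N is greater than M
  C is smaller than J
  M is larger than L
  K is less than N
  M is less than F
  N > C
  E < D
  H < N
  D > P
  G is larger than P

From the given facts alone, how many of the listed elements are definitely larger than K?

The elements the relations force above K are G, J, F, H, B, D, N — no chain reaches any other.
That is 7.

7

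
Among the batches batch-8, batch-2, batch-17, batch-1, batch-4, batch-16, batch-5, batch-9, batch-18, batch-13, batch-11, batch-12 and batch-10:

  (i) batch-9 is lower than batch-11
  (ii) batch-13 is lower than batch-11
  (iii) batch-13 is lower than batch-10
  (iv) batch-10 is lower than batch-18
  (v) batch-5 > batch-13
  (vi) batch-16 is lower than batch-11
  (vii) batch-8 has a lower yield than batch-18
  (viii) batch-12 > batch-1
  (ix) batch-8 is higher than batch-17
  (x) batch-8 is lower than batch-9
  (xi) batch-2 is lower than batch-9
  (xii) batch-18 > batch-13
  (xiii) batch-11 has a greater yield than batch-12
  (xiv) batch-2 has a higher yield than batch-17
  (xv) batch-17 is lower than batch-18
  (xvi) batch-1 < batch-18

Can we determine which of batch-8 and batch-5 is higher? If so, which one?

Following every chain through batch-5: below batch-5 we get batch-13.
batch-8 is not reached, and no chain runs the other way from batch-8 to batch-5.
So the given relations leave the order of batch-5 and batch-8 undetermined.

undetermined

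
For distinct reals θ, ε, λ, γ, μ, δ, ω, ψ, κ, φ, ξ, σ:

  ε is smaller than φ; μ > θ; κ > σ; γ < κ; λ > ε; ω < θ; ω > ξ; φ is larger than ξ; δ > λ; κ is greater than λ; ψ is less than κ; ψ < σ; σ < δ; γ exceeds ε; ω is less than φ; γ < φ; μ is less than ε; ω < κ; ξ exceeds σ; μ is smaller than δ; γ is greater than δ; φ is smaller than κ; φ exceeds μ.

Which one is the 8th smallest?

λ

The consecutive relations fix a unique order: ψ < σ < ξ < ω < θ < μ < ε < λ < δ < γ < φ < κ.
The 8th smallest is λ.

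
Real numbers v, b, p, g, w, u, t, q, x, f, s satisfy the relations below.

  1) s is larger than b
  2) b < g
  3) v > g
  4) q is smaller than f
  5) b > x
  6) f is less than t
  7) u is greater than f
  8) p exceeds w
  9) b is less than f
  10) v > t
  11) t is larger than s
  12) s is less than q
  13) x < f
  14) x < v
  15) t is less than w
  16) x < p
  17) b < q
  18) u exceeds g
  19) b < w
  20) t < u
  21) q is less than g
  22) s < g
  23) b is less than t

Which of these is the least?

x

Chaining upward from x: directly above it, b, f, p, v; then s, q, g, t, u, w.
That covers every other element, and nothing is given below x, so x is the least.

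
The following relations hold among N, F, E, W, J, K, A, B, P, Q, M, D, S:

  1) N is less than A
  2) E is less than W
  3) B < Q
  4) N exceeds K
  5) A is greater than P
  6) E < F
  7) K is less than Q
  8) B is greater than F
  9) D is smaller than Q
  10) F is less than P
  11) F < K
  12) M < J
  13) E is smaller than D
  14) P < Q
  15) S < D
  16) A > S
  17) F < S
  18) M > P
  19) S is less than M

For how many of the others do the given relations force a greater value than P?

From P the given relations immediately reach M, A, Q.
From those, J — 4 in total.
Nothing else is reachable above P; 4 in all.

4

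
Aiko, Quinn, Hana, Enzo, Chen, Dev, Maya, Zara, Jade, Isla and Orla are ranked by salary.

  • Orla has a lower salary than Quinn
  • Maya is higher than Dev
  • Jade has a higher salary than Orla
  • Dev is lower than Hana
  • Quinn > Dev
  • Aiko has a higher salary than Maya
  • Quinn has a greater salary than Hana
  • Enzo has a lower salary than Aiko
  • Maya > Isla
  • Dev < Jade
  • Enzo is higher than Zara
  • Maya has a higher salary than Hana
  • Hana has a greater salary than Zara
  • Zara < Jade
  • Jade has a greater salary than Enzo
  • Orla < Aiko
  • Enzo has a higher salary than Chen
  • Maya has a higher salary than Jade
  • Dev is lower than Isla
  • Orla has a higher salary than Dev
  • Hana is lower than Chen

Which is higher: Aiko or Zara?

The relevant relations are Zara < Hana; Hana < Chen; Chen < Enzo; Enzo < Jade; Jade < Maya; Maya < Aiko.
Together: Zara < Hana < Chen < Enzo < Jade < Maya < Aiko.
So Zara < Aiko; Aiko is the higher of the two.

Aiko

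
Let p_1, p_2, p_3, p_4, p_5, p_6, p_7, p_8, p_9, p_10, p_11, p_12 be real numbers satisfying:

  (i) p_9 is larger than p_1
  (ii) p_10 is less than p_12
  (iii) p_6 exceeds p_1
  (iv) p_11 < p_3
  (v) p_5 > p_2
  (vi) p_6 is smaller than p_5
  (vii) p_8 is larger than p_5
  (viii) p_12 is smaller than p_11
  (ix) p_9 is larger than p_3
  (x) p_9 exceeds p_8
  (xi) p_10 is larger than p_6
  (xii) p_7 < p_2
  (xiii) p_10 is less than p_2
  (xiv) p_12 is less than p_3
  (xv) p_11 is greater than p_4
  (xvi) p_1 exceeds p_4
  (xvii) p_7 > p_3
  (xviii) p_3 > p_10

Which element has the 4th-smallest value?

p_10

Chaining the given pairs: p_4 < p_1 < p_6 < p_10 < p_12 < p_11 < p_3 < p_7 < p_2 < p_5 < p_8 < p_9.
Counting 4 from the smallest end gives p_10.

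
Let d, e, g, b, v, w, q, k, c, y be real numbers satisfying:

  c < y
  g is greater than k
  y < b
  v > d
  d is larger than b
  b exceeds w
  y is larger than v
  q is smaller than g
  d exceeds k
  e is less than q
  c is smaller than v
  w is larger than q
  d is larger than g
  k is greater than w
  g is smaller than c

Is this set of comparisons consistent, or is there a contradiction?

Chaining the given relations yields y < b < d < v, so y < v. But one relation states v < y. These cannot both hold.

inconsistent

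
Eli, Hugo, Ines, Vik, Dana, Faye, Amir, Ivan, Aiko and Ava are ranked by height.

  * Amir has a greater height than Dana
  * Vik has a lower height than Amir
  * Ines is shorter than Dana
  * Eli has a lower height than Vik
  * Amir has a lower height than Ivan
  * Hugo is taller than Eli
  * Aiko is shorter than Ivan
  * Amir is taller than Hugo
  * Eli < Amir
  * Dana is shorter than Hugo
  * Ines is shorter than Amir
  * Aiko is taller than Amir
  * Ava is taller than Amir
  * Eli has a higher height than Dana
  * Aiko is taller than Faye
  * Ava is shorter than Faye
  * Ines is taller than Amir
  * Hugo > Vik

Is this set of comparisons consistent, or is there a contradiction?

Chaining the given relations yields Ines < Dana < Eli < Vik < Hugo < Amir, so Ines < Amir. But one relation states Amir < Ines. These cannot both hold.

inconsistent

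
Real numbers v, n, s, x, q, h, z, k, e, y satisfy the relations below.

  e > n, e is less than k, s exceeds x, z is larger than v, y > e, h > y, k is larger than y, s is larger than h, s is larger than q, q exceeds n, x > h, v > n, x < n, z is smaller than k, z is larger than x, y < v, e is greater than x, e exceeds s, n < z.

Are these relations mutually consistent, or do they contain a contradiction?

inconsistent

Chaining the given relations yields h < x < n < q < s < e < y, so h < y. But one relation states y < h. These cannot both hold.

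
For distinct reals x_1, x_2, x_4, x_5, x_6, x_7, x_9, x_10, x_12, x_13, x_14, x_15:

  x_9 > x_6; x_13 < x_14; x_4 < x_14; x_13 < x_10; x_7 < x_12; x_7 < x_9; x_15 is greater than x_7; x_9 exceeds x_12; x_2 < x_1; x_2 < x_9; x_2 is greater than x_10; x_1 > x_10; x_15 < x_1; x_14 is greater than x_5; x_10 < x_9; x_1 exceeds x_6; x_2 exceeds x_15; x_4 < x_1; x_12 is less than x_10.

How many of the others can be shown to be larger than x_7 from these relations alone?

From x_7 the given relations immediately reach x_12, x_15, x_9.
From those, x_10, x_2, x_1 — 6 in total.
Nothing else is reachable above x_7; 6 in all.

6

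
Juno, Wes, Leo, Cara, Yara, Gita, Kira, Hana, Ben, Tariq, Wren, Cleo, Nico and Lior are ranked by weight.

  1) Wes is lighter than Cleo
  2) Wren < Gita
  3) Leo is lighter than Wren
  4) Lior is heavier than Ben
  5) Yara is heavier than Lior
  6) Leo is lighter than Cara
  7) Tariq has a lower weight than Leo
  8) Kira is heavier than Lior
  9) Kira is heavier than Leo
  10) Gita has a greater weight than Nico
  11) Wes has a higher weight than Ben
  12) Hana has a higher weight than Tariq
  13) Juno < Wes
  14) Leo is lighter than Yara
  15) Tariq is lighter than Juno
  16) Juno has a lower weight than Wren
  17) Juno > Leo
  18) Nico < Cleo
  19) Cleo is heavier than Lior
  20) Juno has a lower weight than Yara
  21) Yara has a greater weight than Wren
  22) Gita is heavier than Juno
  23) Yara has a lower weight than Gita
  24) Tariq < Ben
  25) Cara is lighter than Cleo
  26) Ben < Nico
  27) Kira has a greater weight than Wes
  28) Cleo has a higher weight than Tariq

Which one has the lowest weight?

Tariq

Chaining upward from Tariq: directly above it, Leo, Juno, Ben, Hana, Cleo; then Nico, Lior, Wes, Wren, Cara, Yara, Gita, Kira.
That covers every other element, and nothing is given below Tariq, so Tariq is the lowest weight.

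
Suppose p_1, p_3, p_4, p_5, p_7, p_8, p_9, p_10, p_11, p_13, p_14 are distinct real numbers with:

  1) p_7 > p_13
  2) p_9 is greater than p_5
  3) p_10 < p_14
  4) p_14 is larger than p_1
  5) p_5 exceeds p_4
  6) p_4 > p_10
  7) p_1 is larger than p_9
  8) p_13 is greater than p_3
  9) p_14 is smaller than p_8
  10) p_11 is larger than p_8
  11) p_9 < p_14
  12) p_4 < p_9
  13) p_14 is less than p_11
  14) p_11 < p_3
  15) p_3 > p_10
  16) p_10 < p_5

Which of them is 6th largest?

p_14

The consecutive relations fix a unique order: p_10 < p_4 < p_5 < p_9 < p_1 < p_14 < p_8 < p_11 < p_3 < p_13 < p_7.
Counting 6 from the largest end gives p_14.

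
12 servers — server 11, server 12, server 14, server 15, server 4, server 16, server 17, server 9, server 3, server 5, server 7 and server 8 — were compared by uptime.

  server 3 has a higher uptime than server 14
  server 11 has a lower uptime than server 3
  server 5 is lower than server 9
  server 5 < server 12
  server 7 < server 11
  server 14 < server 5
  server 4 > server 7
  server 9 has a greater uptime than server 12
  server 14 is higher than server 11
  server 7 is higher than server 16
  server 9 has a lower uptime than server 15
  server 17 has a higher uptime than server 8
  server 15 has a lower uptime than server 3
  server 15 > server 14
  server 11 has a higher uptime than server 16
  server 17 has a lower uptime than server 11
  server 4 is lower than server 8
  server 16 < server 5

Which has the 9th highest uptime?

Piecing the relations together gives one ordering: server 16 < server 7 < server 4 < server 8 < server 17 < server 11 < server 14 < server 5 < server 12 < server 9 < server 15 < server 3.
Counting 9 from the largest end gives server 8.

server 8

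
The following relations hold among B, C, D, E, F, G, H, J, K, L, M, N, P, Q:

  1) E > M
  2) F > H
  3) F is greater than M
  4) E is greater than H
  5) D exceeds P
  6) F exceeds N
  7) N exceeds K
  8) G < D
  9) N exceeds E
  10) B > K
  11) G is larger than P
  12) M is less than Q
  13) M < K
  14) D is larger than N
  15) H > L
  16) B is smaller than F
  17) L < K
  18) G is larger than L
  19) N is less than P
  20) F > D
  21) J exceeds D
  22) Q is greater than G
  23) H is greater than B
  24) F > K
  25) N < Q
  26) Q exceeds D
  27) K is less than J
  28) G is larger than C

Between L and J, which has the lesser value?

L

L < K < B < H < E < N < P < G < D < J, by transitivity through K, B, H, E, N, P, G, D.
So L < J; L is the smaller of the two.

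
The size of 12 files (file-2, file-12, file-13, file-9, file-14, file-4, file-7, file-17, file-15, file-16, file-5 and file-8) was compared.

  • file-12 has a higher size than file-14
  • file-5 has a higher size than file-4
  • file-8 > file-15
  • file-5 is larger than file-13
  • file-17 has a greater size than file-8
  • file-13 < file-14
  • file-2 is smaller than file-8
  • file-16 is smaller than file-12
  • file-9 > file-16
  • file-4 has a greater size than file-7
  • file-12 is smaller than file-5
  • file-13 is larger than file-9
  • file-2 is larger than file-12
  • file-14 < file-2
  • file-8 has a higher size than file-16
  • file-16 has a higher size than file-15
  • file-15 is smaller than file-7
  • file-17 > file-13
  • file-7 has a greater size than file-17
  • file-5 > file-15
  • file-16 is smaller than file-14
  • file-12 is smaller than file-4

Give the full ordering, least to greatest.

The consecutive links are each given: file-15 < file-16; file-16 < file-9; file-9 < file-13; file-13 < file-14; file-14 < file-12; file-12 < file-2; file-2 < file-8; file-8 < file-17; file-17 < file-7; file-7 < file-4; file-4 < file-5.

file-15 < file-16 < file-9 < file-13 < file-14 < file-12 < file-2 < file-8 < file-17 < file-7 < file-4 < file-5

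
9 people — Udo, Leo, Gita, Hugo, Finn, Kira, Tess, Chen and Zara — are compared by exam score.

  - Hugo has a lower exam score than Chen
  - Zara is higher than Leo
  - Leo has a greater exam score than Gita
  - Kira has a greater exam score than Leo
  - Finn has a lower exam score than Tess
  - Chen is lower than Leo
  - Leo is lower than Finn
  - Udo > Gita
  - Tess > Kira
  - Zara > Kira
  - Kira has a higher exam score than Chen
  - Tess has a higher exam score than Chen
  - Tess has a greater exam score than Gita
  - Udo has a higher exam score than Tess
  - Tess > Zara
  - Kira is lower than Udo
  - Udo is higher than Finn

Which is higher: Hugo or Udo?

Udo

Hugo < Chen and Chen < Leo give Hugo < Leo.
Then Leo < Kira extends the chain to Kira.
With Kira < Zara: Hugo < Chen < Leo < Kira < Zara.
Then Zara < Tess extends the chain to Tess.
With Tess < Udo: Hugo < Chen < Leo < Kira < Zara < Tess < Udo.
So Hugo < Udo; Udo is the higher of the two.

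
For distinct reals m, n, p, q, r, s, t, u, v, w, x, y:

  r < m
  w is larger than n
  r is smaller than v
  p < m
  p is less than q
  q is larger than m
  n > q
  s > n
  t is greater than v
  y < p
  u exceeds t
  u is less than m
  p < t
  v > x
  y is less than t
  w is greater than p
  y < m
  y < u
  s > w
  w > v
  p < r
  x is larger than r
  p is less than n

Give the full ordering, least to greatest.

Nothing is placed below y, so it is least; from there y < p; p < r; r < x; x < v; v < t; t < u; u < m; m < q; q < n; n < w; w < s, each given directly.

y < p < r < x < v < t < u < m < q < n < w < s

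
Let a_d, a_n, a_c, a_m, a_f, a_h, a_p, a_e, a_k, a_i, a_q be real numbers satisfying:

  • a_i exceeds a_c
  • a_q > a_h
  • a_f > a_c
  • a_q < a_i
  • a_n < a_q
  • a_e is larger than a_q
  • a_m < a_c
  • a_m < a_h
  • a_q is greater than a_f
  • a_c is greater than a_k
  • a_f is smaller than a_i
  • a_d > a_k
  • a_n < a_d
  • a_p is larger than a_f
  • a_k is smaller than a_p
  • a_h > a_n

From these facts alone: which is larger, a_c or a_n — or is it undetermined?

Following every chain through a_n: above a_n we get a_h, a_q, a_d, a_i, a_e.
a_c is not reached, and no chain runs the other way from a_c to a_n.
So the given relations leave the order of a_n and a_c undetermined.

undetermined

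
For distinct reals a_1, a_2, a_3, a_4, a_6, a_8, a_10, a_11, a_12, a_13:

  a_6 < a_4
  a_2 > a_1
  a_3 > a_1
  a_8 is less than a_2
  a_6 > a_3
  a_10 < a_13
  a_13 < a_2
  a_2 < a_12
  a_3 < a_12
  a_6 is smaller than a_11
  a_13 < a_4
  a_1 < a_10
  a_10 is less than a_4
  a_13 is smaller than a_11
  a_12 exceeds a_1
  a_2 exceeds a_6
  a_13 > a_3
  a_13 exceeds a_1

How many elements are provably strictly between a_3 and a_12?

3

Chaining upward from a_3 reaches: a_6, a_13, a_11, a_4, a_2.
Chaining downward from a_12 reaches: a_8, a_1, a_10, a_6, a_13, a_2.
Strictly between a_3 and a_12 are those in both lists: a_6, a_13, a_2 — 3 elements.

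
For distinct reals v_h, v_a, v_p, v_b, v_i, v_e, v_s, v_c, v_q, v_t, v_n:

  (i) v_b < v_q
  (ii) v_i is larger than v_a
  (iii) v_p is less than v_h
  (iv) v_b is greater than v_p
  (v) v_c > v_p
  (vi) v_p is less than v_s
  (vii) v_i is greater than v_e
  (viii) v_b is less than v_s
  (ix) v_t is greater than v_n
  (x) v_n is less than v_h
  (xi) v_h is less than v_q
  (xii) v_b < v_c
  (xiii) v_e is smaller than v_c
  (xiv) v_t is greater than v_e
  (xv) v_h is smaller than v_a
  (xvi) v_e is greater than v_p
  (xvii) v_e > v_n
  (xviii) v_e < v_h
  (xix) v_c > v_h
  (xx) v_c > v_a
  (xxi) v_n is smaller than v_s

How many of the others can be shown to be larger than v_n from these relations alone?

Directly above v_n: v_e, v_t, v_h, v_s.
One step further: v_a, v_i, v_c, v_q (8 so far).
No other element is forced above v_n by the given relations, so the count is 8.

8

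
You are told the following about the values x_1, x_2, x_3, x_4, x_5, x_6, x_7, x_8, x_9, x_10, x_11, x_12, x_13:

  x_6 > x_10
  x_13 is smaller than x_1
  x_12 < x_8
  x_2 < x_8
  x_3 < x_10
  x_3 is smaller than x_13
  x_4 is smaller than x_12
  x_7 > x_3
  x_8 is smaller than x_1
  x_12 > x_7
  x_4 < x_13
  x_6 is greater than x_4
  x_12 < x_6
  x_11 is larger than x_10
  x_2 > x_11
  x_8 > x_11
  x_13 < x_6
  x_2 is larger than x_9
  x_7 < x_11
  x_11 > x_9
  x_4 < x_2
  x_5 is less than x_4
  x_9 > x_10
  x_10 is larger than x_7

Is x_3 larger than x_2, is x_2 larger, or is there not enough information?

x_3 < x_7 and x_7 < x_10 give x_3 < x_10.
Then x_10 < x_9 extends the chain to x_9.
With x_9 < x_11: x_3 < x_7 < x_10 < x_9 < x_11.
Then x_11 < x_2 extends the chain to x_2.
So x_2 is larger.

x_2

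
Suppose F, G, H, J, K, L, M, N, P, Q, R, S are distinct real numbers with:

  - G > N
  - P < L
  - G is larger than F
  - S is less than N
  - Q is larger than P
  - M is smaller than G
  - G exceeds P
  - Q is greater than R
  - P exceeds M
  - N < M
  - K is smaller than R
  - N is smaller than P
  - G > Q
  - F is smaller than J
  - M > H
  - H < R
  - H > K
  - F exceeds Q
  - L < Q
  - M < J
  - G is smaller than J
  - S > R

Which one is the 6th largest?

Chaining the given pairs: K < H < R < S < N < M < P < L < Q < F < G < J.
Counting 6 from the largest end gives P.

P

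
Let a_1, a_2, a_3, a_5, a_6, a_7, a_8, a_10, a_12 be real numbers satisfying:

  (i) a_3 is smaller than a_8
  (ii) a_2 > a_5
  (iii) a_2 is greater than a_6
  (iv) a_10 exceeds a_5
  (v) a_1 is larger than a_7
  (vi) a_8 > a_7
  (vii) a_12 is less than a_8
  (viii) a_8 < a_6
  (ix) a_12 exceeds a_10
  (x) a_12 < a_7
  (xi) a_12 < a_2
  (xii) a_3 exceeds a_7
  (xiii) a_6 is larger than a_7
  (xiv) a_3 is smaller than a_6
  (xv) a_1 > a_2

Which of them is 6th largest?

The consecutive relations fix a unique order: a_5 < a_10 < a_12 < a_7 < a_3 < a_8 < a_6 < a_2 < a_1.
Counting 6 from the largest end gives a_7.

a_7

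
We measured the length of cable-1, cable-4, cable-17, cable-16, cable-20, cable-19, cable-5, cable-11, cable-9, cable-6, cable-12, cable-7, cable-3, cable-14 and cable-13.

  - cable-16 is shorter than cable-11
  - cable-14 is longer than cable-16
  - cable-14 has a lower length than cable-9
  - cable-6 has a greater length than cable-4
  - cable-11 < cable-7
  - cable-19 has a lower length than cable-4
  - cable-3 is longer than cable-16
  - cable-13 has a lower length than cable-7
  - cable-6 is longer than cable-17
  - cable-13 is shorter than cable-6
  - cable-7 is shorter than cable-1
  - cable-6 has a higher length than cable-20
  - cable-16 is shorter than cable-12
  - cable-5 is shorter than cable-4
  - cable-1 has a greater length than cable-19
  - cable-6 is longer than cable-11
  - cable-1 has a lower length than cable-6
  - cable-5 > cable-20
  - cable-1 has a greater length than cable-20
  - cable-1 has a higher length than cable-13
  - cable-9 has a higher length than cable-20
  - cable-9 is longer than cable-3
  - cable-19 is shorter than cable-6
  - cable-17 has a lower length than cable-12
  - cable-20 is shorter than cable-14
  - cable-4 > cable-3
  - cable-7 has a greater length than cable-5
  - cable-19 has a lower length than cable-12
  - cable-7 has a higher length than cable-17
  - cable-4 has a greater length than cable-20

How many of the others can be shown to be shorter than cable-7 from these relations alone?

6

The elements the relations force below cable-7 are cable-17, cable-16, cable-20, cable-5, cable-11, cable-13 — no chain reaches any other.
That is 6.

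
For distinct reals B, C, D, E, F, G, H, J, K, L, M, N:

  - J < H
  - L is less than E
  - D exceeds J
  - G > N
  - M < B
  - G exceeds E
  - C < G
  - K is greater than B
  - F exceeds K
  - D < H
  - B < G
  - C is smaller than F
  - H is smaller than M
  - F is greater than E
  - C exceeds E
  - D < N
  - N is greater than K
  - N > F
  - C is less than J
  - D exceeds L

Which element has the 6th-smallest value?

H

Piecing the relations together gives one ordering: L < E < C < J < D < H < M < B < K < F < N < G.
The 6th smallest is H.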